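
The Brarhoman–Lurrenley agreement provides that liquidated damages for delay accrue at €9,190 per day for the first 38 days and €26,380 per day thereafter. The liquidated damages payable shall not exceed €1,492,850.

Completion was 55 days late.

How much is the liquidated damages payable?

First 38 days: 38 × €9,190 = €349,220
Remaining days: (55 − 38) × €26,380 = €448,460
Accrued per-day damages: €349,220 + €448,460 = €797,680
Cap at €1,492,850: €797,680 is within the cap, no reduction.

€797,680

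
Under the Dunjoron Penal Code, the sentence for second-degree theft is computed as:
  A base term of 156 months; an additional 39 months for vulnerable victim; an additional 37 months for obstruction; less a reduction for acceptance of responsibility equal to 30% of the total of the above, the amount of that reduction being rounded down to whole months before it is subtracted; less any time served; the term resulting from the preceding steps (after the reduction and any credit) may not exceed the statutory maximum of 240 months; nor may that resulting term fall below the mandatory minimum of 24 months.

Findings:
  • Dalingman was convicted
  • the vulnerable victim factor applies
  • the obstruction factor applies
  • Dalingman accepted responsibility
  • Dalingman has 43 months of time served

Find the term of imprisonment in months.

Vulnerable victim enhancement: +39 months
Obstruction enhancement: +37 months
Adjusted term: 156 months + 39 months + 37 months = 232 months
Acceptance of responsibility reduction: 30% of 232 months = 69 months (rounded down)
After reduction: 232 − 69 = 163 months
Less time served: 163 months − 43 months = 120 months
Cap at 240 months: 120 months is within the cap, no reduction.
Minimum 24 months: 120 months meets the minimum, no increase.

120 months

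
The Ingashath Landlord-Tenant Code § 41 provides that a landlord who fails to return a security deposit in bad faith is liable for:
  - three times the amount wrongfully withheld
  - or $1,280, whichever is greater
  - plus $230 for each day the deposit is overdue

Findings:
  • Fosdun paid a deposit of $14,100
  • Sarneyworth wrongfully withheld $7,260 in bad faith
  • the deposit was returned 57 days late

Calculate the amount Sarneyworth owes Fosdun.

$34,890

Trebled: 3 × $7,260 = $21,780
Minimum $1,280: $21,780 meets the minimum, no increase.
Late-return penalty: 57 × $230 = $13,110
Damages plus late penalty: $21,780 + $13,110 = $34,890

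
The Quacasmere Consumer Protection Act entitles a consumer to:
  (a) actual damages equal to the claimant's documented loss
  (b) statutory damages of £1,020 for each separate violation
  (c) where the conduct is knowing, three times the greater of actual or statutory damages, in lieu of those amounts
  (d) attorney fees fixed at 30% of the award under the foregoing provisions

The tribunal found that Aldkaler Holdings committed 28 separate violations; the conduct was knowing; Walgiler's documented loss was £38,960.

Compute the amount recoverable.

Statutory damages: 28 × £1,020 = £28,560
Greater of actual damages (£38,960) or statutory damages (£28,560): £38,960
Trebled: 3 × £38,960 = £116,880
Attorney fees: 30% of £116,880 = £35,064
Total recovery: £116,880 + £35,064 = £151,944

£151,944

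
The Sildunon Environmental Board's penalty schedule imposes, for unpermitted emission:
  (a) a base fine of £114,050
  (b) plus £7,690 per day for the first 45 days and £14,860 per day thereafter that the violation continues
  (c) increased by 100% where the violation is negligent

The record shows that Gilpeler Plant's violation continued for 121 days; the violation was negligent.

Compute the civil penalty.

Civil penalty: £3,178,920

First 45 days: 45 × £7,690 = £346,050
Remaining days: (121 − 45) × £14,860 = £1,129,360
Per-day component: £346,050 + £1,129,360 = £1,475,410
Base plus per-day: £114,050 + £1,475,410 = £1,589,460
Enhancement: 100% of £1,589,460 = £1,589,460
Enhanced fine: £1,589,460 + £1,589,460 = £3,178,920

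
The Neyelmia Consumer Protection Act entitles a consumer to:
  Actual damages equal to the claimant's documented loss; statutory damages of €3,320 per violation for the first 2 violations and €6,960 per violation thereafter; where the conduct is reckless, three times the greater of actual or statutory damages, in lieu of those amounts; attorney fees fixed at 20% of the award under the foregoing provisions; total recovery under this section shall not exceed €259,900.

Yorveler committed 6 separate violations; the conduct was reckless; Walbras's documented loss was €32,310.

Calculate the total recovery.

First 2 violations: 2 × €3,320 = €6,640
Remaining violations: (6 − 2) × €6,960 = €27,840
Statutory damages: €6,640 + €27,840 = €34,480
Greater of actual damages (€32,310) or statutory damages (€34,480): €34,480
Trebled: 3 × €34,480 = €103,440
Attorney fees: 20% of €103,440 = €20,688
Total before cap: €103,440 + €20,688 = €124,128
Cap at €259,900: €124,128 is within the cap, no reduction.

Total recovery: €124,128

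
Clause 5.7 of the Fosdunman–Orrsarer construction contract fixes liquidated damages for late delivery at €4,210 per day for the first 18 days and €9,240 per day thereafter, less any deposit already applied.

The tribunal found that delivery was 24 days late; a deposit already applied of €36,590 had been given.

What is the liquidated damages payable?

€94,630

First 18 days: 18 × €4,210 = €75,780
Remaining days: (24 − 18) × €9,240 = €55,440
Accrued per-day damages: €75,780 + €55,440 = €131,220
Less deposit already applied: €131,220 − €36,590 = €94,630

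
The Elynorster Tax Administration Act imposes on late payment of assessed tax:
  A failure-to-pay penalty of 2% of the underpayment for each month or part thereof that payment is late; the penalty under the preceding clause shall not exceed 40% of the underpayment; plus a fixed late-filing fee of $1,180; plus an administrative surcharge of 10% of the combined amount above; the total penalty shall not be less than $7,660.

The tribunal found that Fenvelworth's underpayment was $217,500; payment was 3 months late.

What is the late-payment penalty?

$15,653

Accrued rate: 2% × 3 = 6%, capped at 40% → 6%
Failure-to-pay penalty: 6% of $217,500 = $13,050
Penalty before surcharge: $13,050 + $1,180 = $14,230
Administrative surcharge: 10% of $14,230 = $1,423
Total penalty: $14,230 + $1,423 = $15,653
Minimum $7,660: $15,653 meets the minimum, no increase.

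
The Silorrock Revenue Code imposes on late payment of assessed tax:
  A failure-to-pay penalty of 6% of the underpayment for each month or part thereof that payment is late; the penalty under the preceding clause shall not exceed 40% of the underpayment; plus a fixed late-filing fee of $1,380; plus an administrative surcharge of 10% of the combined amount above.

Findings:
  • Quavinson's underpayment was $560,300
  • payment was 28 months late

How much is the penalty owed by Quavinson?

Accrued rate: 6% × 28 = 168%, capped at 40% → 40%
Failure-to-pay penalty: 40% of $560,300 = $224,120
Penalty before surcharge: $224,120 + $1,380 = $225,500
Administrative surcharge: 10% of $225,500 = $22,550
Total penalty: $225,500 + $22,550 = $248,050

$248,050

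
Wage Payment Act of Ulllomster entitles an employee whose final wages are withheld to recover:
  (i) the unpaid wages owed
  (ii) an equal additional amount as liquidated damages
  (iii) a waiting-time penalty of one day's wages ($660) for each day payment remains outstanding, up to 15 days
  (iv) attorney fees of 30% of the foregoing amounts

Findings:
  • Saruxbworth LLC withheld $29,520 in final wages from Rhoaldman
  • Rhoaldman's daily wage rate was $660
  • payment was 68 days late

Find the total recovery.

$89,622

Liquidated damages (equal amount): $29,520
Penalty days: min(68, 15) = 15
Waiting-time penalty: 15 × $660 = $9,900
Subtotal: $29,520 + $29,520 + $9,900 = $68,940
Attorney fees: 30% of $68,940 = $20,682
Total award: $68,940 + $20,682 = $89,622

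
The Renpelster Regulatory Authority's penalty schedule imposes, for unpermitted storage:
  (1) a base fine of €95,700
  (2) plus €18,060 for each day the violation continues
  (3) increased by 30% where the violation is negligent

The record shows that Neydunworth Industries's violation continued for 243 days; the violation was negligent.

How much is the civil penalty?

Per-day component: 243 × €18,060 = €4,388,580
Base plus per-day: €95,700 + €4,388,580 = €4,484,280
Enhancement: 30% of €4,484,280 = €1,345,284
Enhanced fine: €4,484,280 + €1,345,284 = €5,829,564

€5,829,564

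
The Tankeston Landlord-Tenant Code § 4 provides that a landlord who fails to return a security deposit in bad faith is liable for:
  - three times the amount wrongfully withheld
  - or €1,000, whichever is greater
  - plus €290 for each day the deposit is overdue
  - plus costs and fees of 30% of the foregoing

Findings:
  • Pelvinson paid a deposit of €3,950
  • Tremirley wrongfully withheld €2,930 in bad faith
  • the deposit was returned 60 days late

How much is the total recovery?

Trebled: 3 × €2,930 = €8,790
Minimum €1,000: €8,790 meets the minimum, no increase.
Late-return penalty: 60 × €290 = €17,400
Damages plus late penalty: €8,790 + €17,400 = €26,190
Costs and fees: 30% of €26,190 = €7,857
Total recovery: €26,190 + €7,857 = €34,047

€34,047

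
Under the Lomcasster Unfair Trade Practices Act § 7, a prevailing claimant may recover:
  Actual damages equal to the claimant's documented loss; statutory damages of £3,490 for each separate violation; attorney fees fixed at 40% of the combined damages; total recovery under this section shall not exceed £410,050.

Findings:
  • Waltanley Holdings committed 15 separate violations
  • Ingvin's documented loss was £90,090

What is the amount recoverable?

Statutory damages: 15 × £3,490 = £52,350
Combined damages: £90,090 + £52,350 = £142,440
Attorney fees: 40% of £142,440 = £56,976
Total before cap: £142,440 + £56,976 = £199,416
Cap at £410,050: £199,416 is within the cap, no reduction.

Total recovery: £199,416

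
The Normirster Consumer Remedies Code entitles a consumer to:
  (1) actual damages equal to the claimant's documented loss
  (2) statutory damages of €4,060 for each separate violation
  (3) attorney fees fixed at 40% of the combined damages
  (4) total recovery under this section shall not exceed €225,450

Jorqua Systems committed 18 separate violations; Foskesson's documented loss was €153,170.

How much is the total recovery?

€225,450

Statutory damages: 18 × €4,060 = €73,080
Combined damages: €153,170 + €73,080 = €226,250
Attorney fees: 40% of €226,250 = €90,500
Total before cap: €226,250 + €90,500 = €316,750
Cap at €225,450: €316,750 exceeds the cap → €225,450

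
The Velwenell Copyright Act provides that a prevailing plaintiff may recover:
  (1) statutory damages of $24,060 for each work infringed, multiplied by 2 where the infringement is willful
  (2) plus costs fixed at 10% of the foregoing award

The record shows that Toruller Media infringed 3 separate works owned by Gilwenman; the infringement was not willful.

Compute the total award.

Statutory damages: 3 × $24,060 = $72,180
Infringement not willful: no ×2 enhancement.
Costs: 10% of $72,180 = $7,218
Award plus costs: $72,180 + $7,218 = $79,398

Award: $79,398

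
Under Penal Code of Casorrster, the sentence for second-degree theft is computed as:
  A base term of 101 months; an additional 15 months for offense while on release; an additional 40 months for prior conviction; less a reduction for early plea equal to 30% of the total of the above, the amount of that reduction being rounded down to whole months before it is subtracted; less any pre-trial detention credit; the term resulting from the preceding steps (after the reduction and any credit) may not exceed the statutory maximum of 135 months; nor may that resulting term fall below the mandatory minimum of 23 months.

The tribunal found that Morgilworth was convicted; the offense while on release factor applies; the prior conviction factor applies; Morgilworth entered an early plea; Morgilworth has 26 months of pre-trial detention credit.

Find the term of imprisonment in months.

Offense while on release enhancement: +15 months
Prior conviction enhancement: +40 months
Adjusted term: 101 months + 15 months + 40 months = 156 months
Early plea reduction: 30% of 156 months = 46 months (rounded down)
After reduction: 156 − 46 = 110 months
Less pre-trial detention credit: 110 months − 26 months = 84 months
Cap at 135 months: 84 months is within the cap, no reduction.
Minimum 23 months: 84 months meets the minimum, no increase.

84 months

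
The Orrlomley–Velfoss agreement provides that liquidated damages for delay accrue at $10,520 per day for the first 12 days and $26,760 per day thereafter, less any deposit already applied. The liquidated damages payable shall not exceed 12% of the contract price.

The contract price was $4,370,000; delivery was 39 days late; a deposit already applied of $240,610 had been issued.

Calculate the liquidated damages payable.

First 12 days: 12 × $10,520 = $126,240
Remaining days: (39 − 12) × $26,760 = $722,520
Accrued per-day damages: $126,240 + $722,520 = $848,760
Less deposit already applied: $848,760 − $240,610 = $608,150
Cap: 12% of $4,370,000 = $524,400
Cap at $524,400: $608,150 exceeds the cap → $524,400

$524,400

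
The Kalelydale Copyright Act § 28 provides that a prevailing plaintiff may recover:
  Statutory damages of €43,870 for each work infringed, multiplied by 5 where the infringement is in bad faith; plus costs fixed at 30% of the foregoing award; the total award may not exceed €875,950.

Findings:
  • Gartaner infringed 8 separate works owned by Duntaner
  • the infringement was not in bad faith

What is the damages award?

Statutory damages: 8 × €43,870 = €350,960
Infringement not in bad faith: no ×5 enhancement.
Costs: 30% of €350,960 = €105,288
Award plus costs: €350,960 + €105,288 = €456,248
Cap at €875,950: €456,248 is within the cap, no reduction.

€456,248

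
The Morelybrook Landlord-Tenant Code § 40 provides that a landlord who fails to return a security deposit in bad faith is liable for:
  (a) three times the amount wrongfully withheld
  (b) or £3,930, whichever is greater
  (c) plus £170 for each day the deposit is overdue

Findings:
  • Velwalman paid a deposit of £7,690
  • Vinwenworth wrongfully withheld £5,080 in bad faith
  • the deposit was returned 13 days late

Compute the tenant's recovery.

Trebled: 3 × £5,080 = £15,240
Minimum £3,930: £15,240 meets the minimum, no increase.
Late-return penalty: 13 × £170 = £2,210
Damages plus late penalty: £15,240 + £2,210 = £17,450

£17,450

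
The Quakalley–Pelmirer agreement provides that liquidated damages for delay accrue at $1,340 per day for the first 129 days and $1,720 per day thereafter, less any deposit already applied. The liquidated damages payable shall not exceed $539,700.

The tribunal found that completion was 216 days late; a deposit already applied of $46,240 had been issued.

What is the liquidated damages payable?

$276,260

First 129 days: 129 × $1,340 = $172,860
Remaining days: (216 − 129) × $1,720 = $149,640
Accrued per-day damages: $172,860 + $149,640 = $322,500
Less deposit already applied: $322,500 − $46,240 = $276,260
Cap at $539,700: $276,260 is within the cap, no reduction.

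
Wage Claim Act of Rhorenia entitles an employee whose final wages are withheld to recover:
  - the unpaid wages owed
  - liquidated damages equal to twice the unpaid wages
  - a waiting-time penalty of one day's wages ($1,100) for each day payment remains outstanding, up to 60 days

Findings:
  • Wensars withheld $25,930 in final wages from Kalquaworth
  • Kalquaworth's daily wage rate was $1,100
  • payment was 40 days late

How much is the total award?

Doubled: 2 × $25,930 = $51,860
Penalty days: min(40, 60) = 40
Waiting-time penalty: 40 × $1,100 = $44,000
Total award: $25,930 + $51,860 + $44,000 = $121,790

$121,790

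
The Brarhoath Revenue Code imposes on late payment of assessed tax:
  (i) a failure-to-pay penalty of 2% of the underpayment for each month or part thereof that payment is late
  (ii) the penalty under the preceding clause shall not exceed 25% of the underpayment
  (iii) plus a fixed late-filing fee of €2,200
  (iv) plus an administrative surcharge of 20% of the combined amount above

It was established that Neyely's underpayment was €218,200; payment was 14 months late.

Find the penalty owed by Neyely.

€68,100

Accrued rate: 2% × 14 = 28%, capped at 25% → 25%
Failure-to-pay penalty: 25% of €218,200 = €54,550
Penalty before surcharge: €54,550 + €2,200 = €56,750
Administrative surcharge: 20% of €56,750 = €11,350
Total penalty: €56,750 + €11,350 = €68,100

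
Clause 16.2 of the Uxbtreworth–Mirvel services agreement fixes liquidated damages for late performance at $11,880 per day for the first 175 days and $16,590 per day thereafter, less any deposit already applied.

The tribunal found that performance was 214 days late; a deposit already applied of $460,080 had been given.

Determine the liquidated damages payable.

First 175 days: 175 × $11,880 = $2,079,000
Remaining days: (214 − 175) × $16,590 = $647,010
Accrued per-day damages: $2,079,000 + $647,010 = $2,726,010
Less deposit already applied: $2,726,010 − $460,080 = $2,265,930

$2,265,930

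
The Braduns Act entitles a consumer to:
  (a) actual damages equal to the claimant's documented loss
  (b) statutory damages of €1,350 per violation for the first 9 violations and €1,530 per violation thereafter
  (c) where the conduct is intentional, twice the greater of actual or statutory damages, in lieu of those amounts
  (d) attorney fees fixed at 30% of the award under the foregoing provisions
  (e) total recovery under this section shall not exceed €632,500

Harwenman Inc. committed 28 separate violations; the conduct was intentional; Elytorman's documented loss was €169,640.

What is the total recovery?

€441,064

First 9 violations: 9 × €1,350 = €12,150
Remaining violations: (28 − 9) × €1,530 = €29,070
Statutory damages: €12,150 + €29,070 = €41,220
Greater of actual damages (€169,640) or statutory damages (€41,220): €169,640
Doubled: 2 × €169,640 = €339,280
Attorney fees: 30% of €339,280 = €101,784
Total before cap: €339,280 + €101,784 = €441,064
Cap at €632,500: €441,064 is within the cap, no reduction.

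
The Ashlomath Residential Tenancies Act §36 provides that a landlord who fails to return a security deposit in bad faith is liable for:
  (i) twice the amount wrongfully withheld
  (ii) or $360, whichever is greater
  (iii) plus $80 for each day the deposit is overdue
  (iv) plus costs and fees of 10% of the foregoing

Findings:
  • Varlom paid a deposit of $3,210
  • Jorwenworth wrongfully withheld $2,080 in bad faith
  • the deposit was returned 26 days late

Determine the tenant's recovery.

$6,864

Doubled: 2 × $2,080 = $4,160
Minimum $360: $4,160 meets the minimum, no increase.
Late-return penalty: 26 × $80 = $2,080
Damages plus late penalty: $4,160 + $2,080 = $6,240
Costs and fees: 10% of $6,240 = $624
Total recovery: $6,240 + $624 = $6,864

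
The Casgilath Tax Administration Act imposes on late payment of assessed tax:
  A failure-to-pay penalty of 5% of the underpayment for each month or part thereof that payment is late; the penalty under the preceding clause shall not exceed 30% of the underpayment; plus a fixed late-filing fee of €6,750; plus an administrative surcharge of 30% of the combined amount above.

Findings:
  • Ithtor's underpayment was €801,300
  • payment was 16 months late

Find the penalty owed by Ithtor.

€321,282

Accrued rate: 5% × 16 = 80%, capped at 30% → 30%
Failure-to-pay penalty: 30% of €801,300 = €240,390
Penalty before surcharge: €240,390 + €6,750 = €247,140
Administrative surcharge: 30% of €247,140 = €74,142
Total penalty: €247,140 + €74,142 = €321,282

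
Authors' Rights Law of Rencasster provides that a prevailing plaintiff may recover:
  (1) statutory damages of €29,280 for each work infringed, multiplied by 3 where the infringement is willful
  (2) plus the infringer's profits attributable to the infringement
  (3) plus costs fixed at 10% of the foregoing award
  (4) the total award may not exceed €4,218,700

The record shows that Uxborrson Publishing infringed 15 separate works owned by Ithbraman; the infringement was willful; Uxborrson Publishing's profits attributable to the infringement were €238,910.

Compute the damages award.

Statutory damages: 15 × €29,280 = €439,200
Trebled: 3 × €439,200 = €1,317,600
Combined award: €1,317,600 + €238,910 = €1,556,510
Costs: 10% of €1,556,510 = €155,651
Award plus costs: €1,556,510 + €155,651 = €1,712,161
Cap at €4,218,700: €1,712,161 is within the cap, no reduction.

Award: €1,712,161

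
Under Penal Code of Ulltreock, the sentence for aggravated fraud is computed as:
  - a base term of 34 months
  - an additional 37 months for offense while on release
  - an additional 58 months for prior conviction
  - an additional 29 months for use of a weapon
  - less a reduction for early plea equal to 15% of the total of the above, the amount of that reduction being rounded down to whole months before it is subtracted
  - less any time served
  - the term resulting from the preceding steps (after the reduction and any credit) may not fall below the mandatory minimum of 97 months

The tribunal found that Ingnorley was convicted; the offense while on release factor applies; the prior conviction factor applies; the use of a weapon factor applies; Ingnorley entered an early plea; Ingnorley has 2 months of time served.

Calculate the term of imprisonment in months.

Offense while on release enhancement: +37 months
Prior conviction enhancement: +58 months
Use of a weapon enhancement: +29 months
Adjusted term: 34 months + 37 months + 58 months + 29 months = 158 months
Early plea reduction: 15% of 158 months = 23 months (rounded down)
After reduction: 158 − 23 = 135 months
Less time served: 135 months − 2 months = 133 months
Minimum 97 months: 133 months meets the minimum, no increase.

133 months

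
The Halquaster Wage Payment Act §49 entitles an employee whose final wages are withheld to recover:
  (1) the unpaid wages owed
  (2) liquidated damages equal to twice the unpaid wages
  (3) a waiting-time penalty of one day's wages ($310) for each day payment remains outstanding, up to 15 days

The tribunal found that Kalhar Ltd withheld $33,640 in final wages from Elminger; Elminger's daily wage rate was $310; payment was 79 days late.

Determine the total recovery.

Doubled: 2 × $33,640 = $67,280
Penalty days: min(79, 15) = 15
Waiting-time penalty: 15 × $310 = $4,650
Total award: $33,640 + $67,280 + $4,650 = $105,570

$105,570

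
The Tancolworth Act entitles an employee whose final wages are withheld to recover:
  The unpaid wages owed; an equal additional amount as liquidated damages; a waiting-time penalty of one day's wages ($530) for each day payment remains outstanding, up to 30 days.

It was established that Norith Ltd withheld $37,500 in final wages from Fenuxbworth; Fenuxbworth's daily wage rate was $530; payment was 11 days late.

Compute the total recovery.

Liquidated damages (equal amount): $37,500
Penalty days: min(11, 30) = 11
Waiting-time penalty: 11 × $530 = $5,830
Total award: $37,500 + $37,500 + $5,830 = $80,830

Total award: $80,830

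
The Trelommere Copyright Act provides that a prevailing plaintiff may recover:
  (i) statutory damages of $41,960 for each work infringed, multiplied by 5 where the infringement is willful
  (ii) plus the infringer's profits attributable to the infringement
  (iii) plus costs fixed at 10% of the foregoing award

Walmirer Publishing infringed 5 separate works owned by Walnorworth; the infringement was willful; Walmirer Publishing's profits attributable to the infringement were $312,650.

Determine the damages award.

Statutory damages: 5 × $41,960 = $209,800
Multiplied by 5: 5 × $209,800 = $1,049,000
Combined award: $1,049,000 + $312,650 = $1,361,650
Costs: 10% of $1,361,650 = $136,165
Award plus costs: $1,361,650 + $136,165 = $1,497,815

$1,497,815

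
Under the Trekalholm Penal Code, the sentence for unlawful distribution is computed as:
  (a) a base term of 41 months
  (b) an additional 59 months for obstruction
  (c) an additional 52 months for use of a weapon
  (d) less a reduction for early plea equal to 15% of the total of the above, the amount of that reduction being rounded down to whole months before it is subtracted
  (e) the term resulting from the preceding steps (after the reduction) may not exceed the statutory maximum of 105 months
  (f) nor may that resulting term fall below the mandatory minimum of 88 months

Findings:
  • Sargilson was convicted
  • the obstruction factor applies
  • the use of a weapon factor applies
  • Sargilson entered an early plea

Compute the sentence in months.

Obstruction enhancement: +59 months
Use of a weapon enhancement: +52 months
Adjusted term: 41 months + 59 months + 52 months = 152 months
Early plea reduction: 15% of 152 months = 22 months (rounded down)
After reduction: 152 − 22 = 130 months
Cap at 105 months: 130 months exceeds the cap → 105 months
Minimum 88 months: 105 months meets the minimum, no increase.

105 months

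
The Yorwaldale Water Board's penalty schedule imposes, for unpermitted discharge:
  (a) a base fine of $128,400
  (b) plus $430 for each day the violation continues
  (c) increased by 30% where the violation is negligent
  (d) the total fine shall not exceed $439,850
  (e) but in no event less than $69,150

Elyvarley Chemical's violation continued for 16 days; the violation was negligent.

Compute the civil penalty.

$175,864

Per-day component: 16 × $430 = $6,880
Base plus per-day: $128,400 + $6,880 = $135,280
Enhancement: 30% of $135,280 = $40,584
Enhanced fine: $135,280 + $40,584 = $175,864
Cap at $439,850: $175,864 is within the cap, no reduction.
Minimum $69,150: $175,864 meets the minimum, no increase.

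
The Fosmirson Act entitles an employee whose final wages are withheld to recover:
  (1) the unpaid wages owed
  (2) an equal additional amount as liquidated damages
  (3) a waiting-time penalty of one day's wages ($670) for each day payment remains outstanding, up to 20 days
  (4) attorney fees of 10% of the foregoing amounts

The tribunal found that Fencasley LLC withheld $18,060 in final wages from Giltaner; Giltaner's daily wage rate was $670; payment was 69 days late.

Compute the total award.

Liquidated damages (equal amount): $18,060
Penalty days: min(69, 20) = 20
Waiting-time penalty: 20 × $670 = $13,400
Subtotal: $18,060 + $18,060 + $13,400 = $49,520
Attorney fees: 10% of $49,520 = $4,952
Total award: $49,520 + $4,952 = $54,472

$54,472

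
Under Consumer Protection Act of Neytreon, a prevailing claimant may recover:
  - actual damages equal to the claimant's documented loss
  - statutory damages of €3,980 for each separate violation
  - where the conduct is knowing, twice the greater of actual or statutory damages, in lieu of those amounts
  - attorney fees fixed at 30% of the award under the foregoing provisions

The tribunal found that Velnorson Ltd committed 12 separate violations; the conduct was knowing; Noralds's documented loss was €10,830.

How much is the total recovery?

Statutory damages: 12 × €3,980 = €47,760
Greater of actual damages (€10,830) or statutory damages (€47,760): €47,760
Doubled: 2 × €47,760 = €95,520
Attorney fees: 30% of €95,520 = €28,656
Total recovery: €95,520 + €28,656 = €124,176

€124,176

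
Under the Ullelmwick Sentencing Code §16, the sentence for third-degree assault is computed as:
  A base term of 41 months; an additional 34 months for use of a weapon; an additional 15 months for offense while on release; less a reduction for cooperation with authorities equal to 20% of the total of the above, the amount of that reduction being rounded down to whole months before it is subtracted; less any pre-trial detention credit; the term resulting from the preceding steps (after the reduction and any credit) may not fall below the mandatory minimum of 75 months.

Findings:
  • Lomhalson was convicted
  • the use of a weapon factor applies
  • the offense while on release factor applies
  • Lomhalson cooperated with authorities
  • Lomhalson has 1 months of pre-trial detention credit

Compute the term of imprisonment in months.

Use of a weapon enhancement: +34 months
Offense while on release enhancement: +15 months
Adjusted term: 41 months + 34 months + 15 months = 90 months
Cooperation with authorities reduction: 20% of 90 months = 18 months (rounded down)
After reduction: 90 − 18 = 72 months
Less pre-trial detention credit: 72 months − 1 months = 71 months
Minimum 75 months: 71 months is below the minimum → 75 months

75 months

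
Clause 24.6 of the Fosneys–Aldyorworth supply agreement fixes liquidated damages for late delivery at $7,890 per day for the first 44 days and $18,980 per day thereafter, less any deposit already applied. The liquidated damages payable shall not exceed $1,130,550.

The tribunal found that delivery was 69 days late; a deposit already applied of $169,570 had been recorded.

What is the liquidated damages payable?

$652,090

First 44 days: 44 × $7,890 = $347,160
Remaining days: (69 − 44) × $18,980 = $474,500
Accrued per-day damages: $347,160 + $474,500 = $821,660
Less deposit already applied: $821,660 − $169,570 = $652,090
Cap at $1,130,550: $652,090 is within the cap, no reduction.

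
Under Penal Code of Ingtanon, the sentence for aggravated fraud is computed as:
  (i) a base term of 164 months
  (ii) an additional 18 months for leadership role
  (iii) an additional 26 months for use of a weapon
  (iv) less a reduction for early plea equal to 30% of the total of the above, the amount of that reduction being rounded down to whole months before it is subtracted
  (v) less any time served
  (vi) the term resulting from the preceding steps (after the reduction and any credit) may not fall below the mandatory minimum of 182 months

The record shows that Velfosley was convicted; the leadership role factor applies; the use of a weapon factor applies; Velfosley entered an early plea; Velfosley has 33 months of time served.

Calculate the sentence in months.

Leadership role enhancement: +18 months
Use of a weapon enhancement: +26 months
Adjusted term: 164 months + 18 months + 26 months = 208 months
Early plea reduction: 30% of 208 months = 62 months (rounded down)
After reduction: 208 − 62 = 146 months
Less time served: 146 months − 33 months = 113 months
Minimum 182 months: 113 months is below the minimum → 182 months

182 months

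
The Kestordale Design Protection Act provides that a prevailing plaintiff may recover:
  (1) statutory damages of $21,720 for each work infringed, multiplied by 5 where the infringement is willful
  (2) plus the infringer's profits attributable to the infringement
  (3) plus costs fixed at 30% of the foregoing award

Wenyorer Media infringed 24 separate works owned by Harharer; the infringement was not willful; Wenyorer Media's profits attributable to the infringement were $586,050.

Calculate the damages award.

Statutory damages: 24 × $21,720 = $521,280
Infringement not willful: no ×5 enhancement.
Combined award: $521,280 + $586,050 = $1,107,330
Costs: 30% of $1,107,330 = $332,199
Award plus costs: $1,107,330 + $332,199 = $1,439,529

Award: $1,439,529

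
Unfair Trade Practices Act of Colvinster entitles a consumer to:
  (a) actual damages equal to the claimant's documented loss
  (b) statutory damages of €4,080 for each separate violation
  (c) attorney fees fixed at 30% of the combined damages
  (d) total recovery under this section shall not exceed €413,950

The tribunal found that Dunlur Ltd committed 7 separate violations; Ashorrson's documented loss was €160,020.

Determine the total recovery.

Statutory damages: 7 × €4,080 = €28,560
Combined damages: €160,020 + €28,560 = €188,580
Attorney fees: 30% of €188,580 = €56,574
Total before cap: €188,580 + €56,574 = €245,154
Cap at €413,950: €245,154 is within the cap, no reduction.

€245,154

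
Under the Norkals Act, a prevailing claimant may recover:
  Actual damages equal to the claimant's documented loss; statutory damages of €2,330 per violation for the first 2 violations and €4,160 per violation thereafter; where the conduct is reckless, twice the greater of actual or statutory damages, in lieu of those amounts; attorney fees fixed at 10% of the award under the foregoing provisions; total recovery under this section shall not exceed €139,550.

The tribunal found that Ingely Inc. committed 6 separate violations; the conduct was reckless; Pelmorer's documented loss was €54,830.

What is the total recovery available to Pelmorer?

First 2 violations: 2 × €2,330 = €4,660
Remaining violations: (6 − 2) × €4,160 = €16,640
Statutory damages: €4,660 + €16,640 = €21,300
Greater of actual damages (€54,830) or statutory damages (€21,300): €54,830
Doubled: 2 × €54,830 = €109,660
Attorney fees: 10% of €109,660 = €10,966
Total before cap: €109,660 + €10,966 = €120,626
Cap at €139,550: €120,626 is within the cap, no reduction.

€120,626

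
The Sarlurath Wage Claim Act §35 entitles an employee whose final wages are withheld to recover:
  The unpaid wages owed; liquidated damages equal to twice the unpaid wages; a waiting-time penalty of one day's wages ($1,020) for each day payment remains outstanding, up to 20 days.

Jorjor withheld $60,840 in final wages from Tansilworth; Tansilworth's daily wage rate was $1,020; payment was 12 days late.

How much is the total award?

Doubled: 2 × $60,840 = $121,680
Penalty days: min(12, 20) = 12
Waiting-time penalty: 12 × $1,020 = $12,240
Total award: $60,840 + $121,680 + $12,240 = $194,760

$194,760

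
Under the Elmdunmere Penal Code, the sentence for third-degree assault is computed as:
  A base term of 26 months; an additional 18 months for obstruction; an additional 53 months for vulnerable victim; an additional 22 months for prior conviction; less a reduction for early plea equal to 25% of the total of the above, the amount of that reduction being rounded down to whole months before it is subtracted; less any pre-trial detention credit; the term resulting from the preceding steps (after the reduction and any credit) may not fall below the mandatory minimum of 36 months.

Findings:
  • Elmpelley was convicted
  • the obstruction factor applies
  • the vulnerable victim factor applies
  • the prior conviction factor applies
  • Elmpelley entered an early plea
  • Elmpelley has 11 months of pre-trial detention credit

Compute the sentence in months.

Obstruction enhancement: +18 months
Vulnerable victim enhancement: +53 months
Prior conviction enhancement: +22 months
Adjusted term: 26 months + 18 months + 53 months + 22 months = 119 months
Early plea reduction: 25% of 119 months = 29 months (rounded down)
After reduction: 119 − 29 = 90 months
Less pre-trial detention credit: 90 months − 11 months = 79 months
Minimum 36 months: 79 months meets the minimum, no increase.

Sentence: 79 months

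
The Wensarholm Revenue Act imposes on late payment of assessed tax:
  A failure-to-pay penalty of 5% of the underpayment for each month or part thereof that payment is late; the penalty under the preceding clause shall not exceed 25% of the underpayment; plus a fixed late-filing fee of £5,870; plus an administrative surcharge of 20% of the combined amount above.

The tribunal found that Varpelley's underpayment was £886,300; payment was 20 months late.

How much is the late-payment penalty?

£272,934

Accrued rate: 5% × 20 = 100%, capped at 25% → 25%
Failure-to-pay penalty: 25% of £886,300 = £221,575
Penalty before surcharge: £221,575 + £5,870 = £227,445
Administrative surcharge: 20% of £227,445 = £45,489
Total penalty: £227,445 + £45,489 = £272,934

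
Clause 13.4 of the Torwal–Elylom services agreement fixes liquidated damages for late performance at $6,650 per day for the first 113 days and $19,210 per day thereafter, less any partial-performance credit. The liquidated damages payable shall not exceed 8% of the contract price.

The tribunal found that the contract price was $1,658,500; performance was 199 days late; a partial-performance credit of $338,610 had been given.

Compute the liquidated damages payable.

$132,680

First 113 days: 113 × $6,650 = $751,450
Remaining days: (199 − 113) × $19,210 = $1,652,060
Accrued per-day damages: $751,450 + $1,652,060 = $2,403,510
Less partial-performance credit: $2,403,510 − $338,610 = $2,064,900
Cap: 8% of $1,658,500 = $132,680
Cap at $132,680: $2,064,900 exceeds the cap → $132,680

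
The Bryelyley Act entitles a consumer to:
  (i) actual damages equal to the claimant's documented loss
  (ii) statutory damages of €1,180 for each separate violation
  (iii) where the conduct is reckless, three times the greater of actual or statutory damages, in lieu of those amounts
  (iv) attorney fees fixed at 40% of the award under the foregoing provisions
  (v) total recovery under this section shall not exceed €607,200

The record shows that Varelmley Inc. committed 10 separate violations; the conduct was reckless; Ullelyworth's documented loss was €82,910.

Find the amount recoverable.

Statutory damages: 10 × €1,180 = €11,800
Greater of actual damages (€82,910) or statutory damages (€11,800): €82,910
Trebled: 3 × €82,910 = €248,730
Attorney fees: 40% of €248,730 = €99,492
Total before cap: €248,730 + €99,492 = €348,222
Cap at €607,200: €348,222 is within the cap, no reduction.

€348,222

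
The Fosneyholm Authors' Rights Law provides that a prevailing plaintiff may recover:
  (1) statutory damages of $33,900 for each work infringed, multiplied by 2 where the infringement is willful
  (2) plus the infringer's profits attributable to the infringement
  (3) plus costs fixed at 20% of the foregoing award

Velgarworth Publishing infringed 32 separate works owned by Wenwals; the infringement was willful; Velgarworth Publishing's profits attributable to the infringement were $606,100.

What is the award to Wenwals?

Statutory damages: 32 × $33,900 = $1,084,800
Doubled: 2 × $1,084,800 = $2,169,600
Combined award: $2,169,600 + $606,100 = $2,775,700
Costs: 20% of $2,775,700 = $555,140
Award plus costs: $2,775,700 + $555,140 = $3,330,840

$3,330,840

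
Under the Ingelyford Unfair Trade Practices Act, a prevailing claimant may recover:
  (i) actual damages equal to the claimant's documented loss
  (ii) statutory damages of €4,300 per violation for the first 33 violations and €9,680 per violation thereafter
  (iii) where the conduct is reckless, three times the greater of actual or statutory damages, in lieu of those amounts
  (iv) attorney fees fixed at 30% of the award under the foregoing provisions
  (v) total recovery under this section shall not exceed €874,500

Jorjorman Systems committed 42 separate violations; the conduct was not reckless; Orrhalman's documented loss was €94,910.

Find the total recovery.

First 33 violations: 33 × €4,300 = €141,900
Remaining violations: (42 − 33) × €9,680 = €87,120
Statutory damages: €141,900 + €87,120 = €229,020
Conduct not reckless: the in-lieu enhancement does not apply.
Actual plus statutory damages: €94,910 + €229,020 = €323,930
Attorney fees: 30% of €323,930 = €97,179
Total before cap: €323,930 + €97,179 = €421,109
Cap at €874,500: €421,109 is within the cap, no reduction.

€421,109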